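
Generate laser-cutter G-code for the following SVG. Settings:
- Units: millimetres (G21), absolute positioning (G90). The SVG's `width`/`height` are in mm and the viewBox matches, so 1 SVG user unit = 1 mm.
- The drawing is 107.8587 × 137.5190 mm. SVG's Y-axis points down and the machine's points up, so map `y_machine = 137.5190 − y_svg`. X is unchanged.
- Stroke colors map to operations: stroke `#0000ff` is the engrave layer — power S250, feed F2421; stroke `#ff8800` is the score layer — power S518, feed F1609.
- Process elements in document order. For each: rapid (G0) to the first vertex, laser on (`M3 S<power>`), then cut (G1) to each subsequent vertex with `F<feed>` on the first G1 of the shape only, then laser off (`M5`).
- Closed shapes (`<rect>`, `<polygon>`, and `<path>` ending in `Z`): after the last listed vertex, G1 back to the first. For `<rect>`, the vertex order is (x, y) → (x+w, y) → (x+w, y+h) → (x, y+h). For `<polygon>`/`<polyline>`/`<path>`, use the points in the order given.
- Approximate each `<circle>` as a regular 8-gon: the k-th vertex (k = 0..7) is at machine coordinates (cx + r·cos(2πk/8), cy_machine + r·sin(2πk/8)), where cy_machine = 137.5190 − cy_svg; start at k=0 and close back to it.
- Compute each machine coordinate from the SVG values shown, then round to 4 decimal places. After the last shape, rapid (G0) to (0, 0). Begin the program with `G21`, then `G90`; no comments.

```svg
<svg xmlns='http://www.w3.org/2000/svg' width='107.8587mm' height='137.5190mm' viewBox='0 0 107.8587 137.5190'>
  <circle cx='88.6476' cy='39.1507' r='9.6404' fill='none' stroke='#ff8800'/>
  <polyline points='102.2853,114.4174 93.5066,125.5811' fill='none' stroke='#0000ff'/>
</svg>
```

1 u = 1 mm; y_m = 137.5190 − y.

[1] `<circle>` circle, #ff8800→score S518 F1609: (98.2880,98.3683) → (95.4644,105.1851) → (88.6476,108.0087) → (81.8308,105.1851) → (79.0072,98.3683) → (81.8308,91.5515) → (88.6476,88.7279) → (95.4644,91.5515) → (98.2880,98.3683) (closed)

[2] `<polyline>` line segment, #0000ff→engrave S250 F2421: (102.2853,23.1016) → (93.5066,11.9379)

G21
G90
G0 X98.2880 Y98.3683
M3 S518
G1 X95.4644 Y105.1851 F1609
G1 X88.6476 Y108.0087
G1 X81.8308 Y105.1851
G1 X79.0072 Y98.3683
G1 X81.8308 Y91.5515
G1 X88.6476 Y88.7279
G1 X95.4644 Y91.5515
G1 X98.2880 Y98.3683
M5
G0 X102.2853 Y23.1016
M3 S250
G1 X93.5066 Y11.9379 F2421
M5
G0 X0.0000 Y0.0000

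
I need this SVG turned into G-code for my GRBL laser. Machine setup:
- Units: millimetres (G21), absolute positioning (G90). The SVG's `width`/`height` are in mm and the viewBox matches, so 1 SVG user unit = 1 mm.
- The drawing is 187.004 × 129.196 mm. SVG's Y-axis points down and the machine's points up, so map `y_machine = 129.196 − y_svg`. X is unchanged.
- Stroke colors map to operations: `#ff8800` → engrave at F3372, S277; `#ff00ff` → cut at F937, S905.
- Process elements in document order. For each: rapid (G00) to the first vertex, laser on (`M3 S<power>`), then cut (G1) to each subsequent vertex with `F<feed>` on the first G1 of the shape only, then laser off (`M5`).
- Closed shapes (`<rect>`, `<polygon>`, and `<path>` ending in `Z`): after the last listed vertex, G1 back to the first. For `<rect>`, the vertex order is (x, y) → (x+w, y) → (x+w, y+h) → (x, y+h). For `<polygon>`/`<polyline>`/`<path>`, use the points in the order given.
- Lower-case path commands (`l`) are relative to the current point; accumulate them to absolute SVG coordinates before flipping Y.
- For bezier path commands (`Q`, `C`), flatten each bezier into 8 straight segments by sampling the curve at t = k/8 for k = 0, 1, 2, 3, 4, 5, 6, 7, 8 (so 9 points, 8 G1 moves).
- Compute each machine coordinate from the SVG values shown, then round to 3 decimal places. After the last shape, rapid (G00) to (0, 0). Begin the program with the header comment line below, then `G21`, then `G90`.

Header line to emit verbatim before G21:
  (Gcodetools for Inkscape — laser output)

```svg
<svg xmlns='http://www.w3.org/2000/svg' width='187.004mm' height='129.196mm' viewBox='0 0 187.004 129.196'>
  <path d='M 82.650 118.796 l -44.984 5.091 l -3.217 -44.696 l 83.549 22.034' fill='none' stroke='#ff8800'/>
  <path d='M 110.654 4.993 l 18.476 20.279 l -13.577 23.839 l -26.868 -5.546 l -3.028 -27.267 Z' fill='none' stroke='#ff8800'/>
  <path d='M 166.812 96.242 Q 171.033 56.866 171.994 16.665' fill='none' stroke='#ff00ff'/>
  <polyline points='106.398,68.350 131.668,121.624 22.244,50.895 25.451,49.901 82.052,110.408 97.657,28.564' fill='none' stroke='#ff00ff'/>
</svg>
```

(Gcodetools for Inkscape — laser output)
G21
G90
G00 X82.650 Y10.400
M3 S277
G1 X37.666 Y5.309 F3372
G1 X34.449 Y50.005
G1 X117.998 Y27.971
M5
G00 X110.654 Y124.203
M3 S277
G1 X129.130 Y103.924 F3372
G1 X115.553 Y80.085
G1 X88.685 Y85.631
G1 X85.657 Y112.898
G1 X110.654 Y124.203
M5
G00 X166.812 Y32.954
M3 S905
G1 X167.816 Y42.811 F937
G1 X168.719 Y52.694
G1 X169.519 Y62.602
G1 X170.218 Y72.536
G1 X170.815 Y82.496
G1 X171.310 Y92.482
G1 X171.703 Y102.494
G1 X171.994 Y112.531
M5
G00 X106.398 Y60.846
M3 S905
G1 X131.668 Y7.572 F937
G1 X22.244 Y78.301
G1 X25.451 Y79.295
G1 X82.052 Y18.788
G1 X97.657 Y100.632
M5
G00 X0.000 Y0.000

viewBox `0 0 187.004 129.196` with mm width/height → 1 unit = 1 mm. Flip: y_m = 129.196 − y_svg.

**Shape 1** — `<path>` open polyline, stroke `#ff8800` → engrave (S277, F3372). Machine vertices: (82.650,10.400) → (37.666,5.309) → (34.449,50.005) → (117.998,27.971). Open path.

**Shape 2** — `<path>` regular polygon, stroke `#ff8800` → engrave (S277, F3372). Machine vertices: (110.654,124.203) → (129.130,103.924) → (115.553,80.085) → (88.685,85.631) → (85.657,112.898) → (110.654,124.203). Closed: final G1 returns to the first vertex.

**Shape 3** — `<path>` quadratic bezier, stroke `#ff00ff` → cut (S905, F937). Control points (SVG): P0=(166.812,96.242), P1=(171.033,56.866), P2=(171.994,16.665); sampled at t=k/8. Machine vertices: (166.812,32.954) → (167.816,42.811) → (168.719,52.694) → (169.519,62.602) → (170.218,72.536) → (170.815,82.496) → (171.310,92.482) → (171.703,102.494) → (171.994,112.531). Open path.

**Shape 4** — `<polyline>` open polyline, stroke `#ff00ff` → cut (S905, F937). Machine vertices: (106.398,60.846) → (131.668,7.572) → (22.244,78.301) → (25.451,79.295) → (82.052,18.788) → (97.657,100.632). Open path.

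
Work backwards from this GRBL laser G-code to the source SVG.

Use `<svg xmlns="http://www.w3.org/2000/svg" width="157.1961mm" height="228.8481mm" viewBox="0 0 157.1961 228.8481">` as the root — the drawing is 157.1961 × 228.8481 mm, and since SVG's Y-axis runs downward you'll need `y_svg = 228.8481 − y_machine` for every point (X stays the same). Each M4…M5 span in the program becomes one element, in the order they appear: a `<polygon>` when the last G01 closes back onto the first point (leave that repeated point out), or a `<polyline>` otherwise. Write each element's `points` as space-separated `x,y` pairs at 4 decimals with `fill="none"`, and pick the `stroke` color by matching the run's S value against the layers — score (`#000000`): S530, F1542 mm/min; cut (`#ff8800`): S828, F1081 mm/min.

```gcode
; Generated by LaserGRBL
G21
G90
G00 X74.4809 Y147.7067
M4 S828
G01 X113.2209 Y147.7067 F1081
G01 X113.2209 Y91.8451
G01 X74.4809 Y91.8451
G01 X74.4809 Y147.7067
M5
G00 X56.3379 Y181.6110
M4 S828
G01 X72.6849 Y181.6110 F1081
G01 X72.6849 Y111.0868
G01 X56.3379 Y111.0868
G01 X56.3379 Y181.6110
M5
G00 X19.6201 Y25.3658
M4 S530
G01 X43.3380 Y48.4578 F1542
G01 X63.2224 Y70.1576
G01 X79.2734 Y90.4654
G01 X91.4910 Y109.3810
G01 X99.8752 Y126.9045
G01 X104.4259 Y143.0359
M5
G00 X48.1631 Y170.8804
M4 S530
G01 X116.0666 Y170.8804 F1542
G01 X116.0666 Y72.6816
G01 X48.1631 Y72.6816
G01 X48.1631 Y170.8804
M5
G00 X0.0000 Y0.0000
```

Each laser-on run becomes one SVG element. Flip Y back into SVG space with y_svg = 228.8481 − y_machine.

Run 1: the run's S828 means `#ff8800` (cut). The run returns to its start, so emit a `<polygon>` with points (Y-flipped): 74.4809,81.1414 113.2209,81.1414 113.2209,137.0030 74.4809,137.0030.

Run 2: power S828 maps to stroke `#ff8800` (cut). The run returns to its start, so emit a `<polygon>` with points (Y-flipped): 56.3379,47.2371 72.6849,47.2371 72.6849,117.7613 56.3379,117.7613.

Run 3: power S530 maps to stroke `#000000` (score). The run is open, so emit a `<polyline>` with points (Y-flipped): 19.6201,203.4823 43.3380,180.3903 63.2224,158.6905 79.2734,138.3827 91.4910,119.4671 99.8752,101.9436 104.4259,85.8122.

Run 4: power S530 maps to stroke `#000000` (score). The run returns to its start, so emit a `<polygon>` with points (Y-flipped): 48.1631,57.9677 116.0666,57.9677 116.0666,156.1665 48.1631,156.1665.

<svg xmlns="http://www.w3.org/2000/svg" width="157.1961mm" height="228.8481mm" viewBox="0 0 157.1961 228.8481">
  <polygon points="74.4809,81.1414 113.2209,81.1414 113.2209,137.0030 74.4809,137.0030" fill="none" stroke="#ff8800"/>
  <polygon points="56.3379,47.2371 72.6849,47.2371 72.6849,117.7613 56.3379,117.7613" fill="none" stroke="#ff8800"/>
  <polyline points="19.6201,203.4823 43.3380,180.3903 63.2224,158.6905 79.2734,138.3827 91.4910,119.4671 99.8752,101.9436 104.4259,85.8122" fill="none" stroke="#000000"/>
  <polygon points="48.1631,57.9677 116.0666,57.9677 116.0666,156.1665 48.1631,156.1665" fill="none" stroke="#000000"/>
</svg>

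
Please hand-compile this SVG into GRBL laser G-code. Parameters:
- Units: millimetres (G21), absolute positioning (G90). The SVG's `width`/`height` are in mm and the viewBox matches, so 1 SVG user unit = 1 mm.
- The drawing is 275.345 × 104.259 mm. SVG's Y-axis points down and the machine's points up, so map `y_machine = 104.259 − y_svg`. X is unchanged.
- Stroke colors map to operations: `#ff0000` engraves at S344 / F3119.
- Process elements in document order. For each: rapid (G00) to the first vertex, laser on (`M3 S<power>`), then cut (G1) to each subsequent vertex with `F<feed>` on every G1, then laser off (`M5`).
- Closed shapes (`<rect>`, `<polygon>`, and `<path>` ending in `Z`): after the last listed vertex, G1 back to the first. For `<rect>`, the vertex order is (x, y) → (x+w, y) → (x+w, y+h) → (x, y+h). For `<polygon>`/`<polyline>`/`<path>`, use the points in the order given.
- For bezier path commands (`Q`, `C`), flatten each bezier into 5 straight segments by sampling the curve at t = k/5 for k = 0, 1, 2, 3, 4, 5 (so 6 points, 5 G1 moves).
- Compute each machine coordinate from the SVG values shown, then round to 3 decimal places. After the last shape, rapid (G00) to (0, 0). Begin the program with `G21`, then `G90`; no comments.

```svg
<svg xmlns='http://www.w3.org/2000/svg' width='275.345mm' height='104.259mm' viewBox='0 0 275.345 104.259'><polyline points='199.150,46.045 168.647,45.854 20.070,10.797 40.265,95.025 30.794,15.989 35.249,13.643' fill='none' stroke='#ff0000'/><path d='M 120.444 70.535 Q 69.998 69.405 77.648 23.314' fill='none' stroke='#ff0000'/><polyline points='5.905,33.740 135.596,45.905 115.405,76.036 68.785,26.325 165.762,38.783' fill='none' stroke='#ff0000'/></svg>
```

G21
G90
G00 X199.150 Y58.214
M3 S344
G1 X168.647 Y58.405 F3119
G1 X20.070 Y93.462 F3119
G1 X40.265 Y9.234 F3119
G1 X30.794 Y88.270 F3119
G1 X35.249 Y90.616 F3119
M5
G00 X120.444 Y33.724
M3 S344
G1 X102.589 Y35.974 F3119
G1 X89.383 Y41.822 F3119
G1 X80.823 Y51.266 F3119
G1 X76.912 Y64.307 F3119
G1 X77.648 Y80.945 F3119
M5
G00 X5.905 Y70.519
M3 S344
G1 X135.596 Y58.354 F3119
G1 X115.405 Y28.223 F3119
G1 X68.785 Y77.934 F3119
G1 X165.762 Y65.476 F3119
M5
G00 X0.000 Y0.000

viewBox `0 0 275.345 104.259` with mm width/height → 1 unit = 1 mm. Flip: y_m = 104.259 − y_svg.

**Shape 1** — `<polyline>` open polyline, stroke `#ff0000` → engrave (S344, F3119). Machine vertices: (199.150,58.214) → (168.647,58.405) → (20.070,93.462) → (40.265,9.234) → (30.794,88.270) → (35.249,90.616). Open path.

**Shape 2** — `<path>` quadratic bezier, stroke `#ff0000` → engrave (S344, F3119). Control points (SVG): P0=(120.444,70.535), P1=(69.998,69.405), P2=(77.648,23.314); sampled at t=k/5. Machine vertices: (120.444,33.724) → (102.589,35.974) → (89.383,41.822) → (80.823,51.266) → (76.912,64.307) → (77.648,80.945). Open path.

**Shape 3** — `<polyline>` open polyline, stroke `#ff0000` → engrave (S344, F3119). Machine vertices: (5.905,70.519) → (135.596,58.354) → (115.405,28.223) → (68.785,77.934) → (165.762,65.476). Open path.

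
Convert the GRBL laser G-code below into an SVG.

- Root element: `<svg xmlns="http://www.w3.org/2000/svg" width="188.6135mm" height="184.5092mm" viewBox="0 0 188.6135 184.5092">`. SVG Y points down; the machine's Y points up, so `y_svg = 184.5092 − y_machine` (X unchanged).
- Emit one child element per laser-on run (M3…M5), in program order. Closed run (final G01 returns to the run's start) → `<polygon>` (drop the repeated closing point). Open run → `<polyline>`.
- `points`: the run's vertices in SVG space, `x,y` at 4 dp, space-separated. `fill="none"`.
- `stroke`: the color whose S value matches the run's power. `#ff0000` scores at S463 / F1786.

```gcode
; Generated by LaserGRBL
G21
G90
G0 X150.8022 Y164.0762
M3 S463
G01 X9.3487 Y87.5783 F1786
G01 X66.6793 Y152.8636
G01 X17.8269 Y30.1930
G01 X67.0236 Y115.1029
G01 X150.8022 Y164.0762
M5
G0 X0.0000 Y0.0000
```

<svg xmlns="http://www.w3.org/2000/svg" width="188.6135mm" height="184.5092mm" viewBox="0 0 188.6135 184.5092">
  <polygon points="150.8022,20.4330 9.3487,96.9309 66.6793,31.6456 17.8269,154.3162 67.0236,69.4063" fill="none" stroke="#ff0000"/>
</svg>

y_svg = 184.5092 − y_m. Every run uses S463, so all elements get stroke `#ff0000` (score).

[1] closed run; points: 150.8022,20.4330 9.3487,96.9309 66.6793,31.6456 17.8269,154.3162 67.0236,69.4063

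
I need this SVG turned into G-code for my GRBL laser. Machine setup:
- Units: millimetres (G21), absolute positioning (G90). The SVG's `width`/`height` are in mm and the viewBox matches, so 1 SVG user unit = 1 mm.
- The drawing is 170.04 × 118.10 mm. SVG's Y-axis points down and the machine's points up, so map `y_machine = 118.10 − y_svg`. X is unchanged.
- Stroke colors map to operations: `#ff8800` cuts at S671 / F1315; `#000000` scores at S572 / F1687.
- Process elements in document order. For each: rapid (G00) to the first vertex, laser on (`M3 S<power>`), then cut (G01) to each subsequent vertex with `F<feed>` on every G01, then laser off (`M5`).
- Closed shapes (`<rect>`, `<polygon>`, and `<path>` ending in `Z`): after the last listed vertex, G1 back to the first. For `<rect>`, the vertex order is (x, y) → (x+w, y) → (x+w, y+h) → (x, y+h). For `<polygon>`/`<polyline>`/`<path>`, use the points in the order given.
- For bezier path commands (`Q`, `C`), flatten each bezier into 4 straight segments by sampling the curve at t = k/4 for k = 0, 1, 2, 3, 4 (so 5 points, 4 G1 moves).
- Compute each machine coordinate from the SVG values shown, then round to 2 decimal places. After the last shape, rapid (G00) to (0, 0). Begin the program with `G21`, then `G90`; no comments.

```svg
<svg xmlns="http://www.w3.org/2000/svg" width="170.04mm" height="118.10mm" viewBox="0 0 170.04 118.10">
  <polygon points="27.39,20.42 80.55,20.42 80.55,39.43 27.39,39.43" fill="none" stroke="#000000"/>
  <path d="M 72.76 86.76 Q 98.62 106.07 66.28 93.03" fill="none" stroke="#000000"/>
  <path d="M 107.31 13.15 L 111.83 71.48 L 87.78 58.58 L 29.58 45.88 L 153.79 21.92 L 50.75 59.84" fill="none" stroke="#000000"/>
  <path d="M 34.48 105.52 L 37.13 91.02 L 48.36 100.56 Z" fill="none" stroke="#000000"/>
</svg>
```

G21
G90
G00 X27.39 Y97.68
M3 S572
G01 X80.55 Y97.68 F1687
G01 X80.55 Y78.67 F1687
G01 X27.39 Y78.67 F1687
G01 X27.39 Y97.68 F1687
M5
G00 X72.76 Y31.34
M3 S572
G01 X82.05 Y23.71 F1687
G01 X84.07 Y20.12 F1687
G01 X78.81 Y20.57 F1687
G01 X66.28 Y25.07 F1687
M5
G00 X107.31 Y104.95
M3 S572
G01 X111.83 Y46.62 F1687
G01 X87.78 Y59.52 F1687
G01 X29.58 Y72.22 F1687
G01 X153.79 Y96.18 F1687
G01 X50.75 Y58.26 F1687
M5
G00 X34.48 Y12.58
M3 S572
G01 X37.13 Y27.08 F1687
G01 X48.36 Y17.54 F1687
G01 X34.48 Y12.58 F1687
M5
G00 X0.00 Y0.00

viewBox `0 0 170.04 118.10` with mm width/height → 1 unit = 1 mm. Flip: y_m = 118.10 − y_svg.

**Shape 1** — `<polygon>` rectangle, stroke `#000000` → score (S572, F1687). Machine vertices: (27.39,97.68) → (80.55,97.68) → (80.55,78.67) → (27.39,78.67) → (27.39,97.68). Closed: final G1 returns to the first vertex.

**Shape 2** — `<path>` quadratic bezier, stroke `#000000` → score (S572, F1687). Control points (SVG): P0=(72.76,86.76), P1=(98.62,106.07), P2=(66.28,93.03); sampled at t=k/4. Machine vertices: (72.76,31.34) → (82.05,23.71) → (84.07,20.12) → (78.81,20.57) → (66.28,25.07). Open path.

**Shape 3** — `<path>` open polyline, stroke `#000000` → score (S572, F1687). Machine vertices: (107.31,104.95) → (111.83,46.62) → (87.78,59.52) → (29.58,72.22) → (153.79,96.18) → (50.75,58.26). Open path.

**Shape 4** — `<path>` regular polygon, stroke `#000000` → score (S572, F1687). Machine vertices: (34.48,12.58) → (37.13,27.08) → (48.36,17.54) → (34.48,12.58). Closed: final G1 returns to the first vertex.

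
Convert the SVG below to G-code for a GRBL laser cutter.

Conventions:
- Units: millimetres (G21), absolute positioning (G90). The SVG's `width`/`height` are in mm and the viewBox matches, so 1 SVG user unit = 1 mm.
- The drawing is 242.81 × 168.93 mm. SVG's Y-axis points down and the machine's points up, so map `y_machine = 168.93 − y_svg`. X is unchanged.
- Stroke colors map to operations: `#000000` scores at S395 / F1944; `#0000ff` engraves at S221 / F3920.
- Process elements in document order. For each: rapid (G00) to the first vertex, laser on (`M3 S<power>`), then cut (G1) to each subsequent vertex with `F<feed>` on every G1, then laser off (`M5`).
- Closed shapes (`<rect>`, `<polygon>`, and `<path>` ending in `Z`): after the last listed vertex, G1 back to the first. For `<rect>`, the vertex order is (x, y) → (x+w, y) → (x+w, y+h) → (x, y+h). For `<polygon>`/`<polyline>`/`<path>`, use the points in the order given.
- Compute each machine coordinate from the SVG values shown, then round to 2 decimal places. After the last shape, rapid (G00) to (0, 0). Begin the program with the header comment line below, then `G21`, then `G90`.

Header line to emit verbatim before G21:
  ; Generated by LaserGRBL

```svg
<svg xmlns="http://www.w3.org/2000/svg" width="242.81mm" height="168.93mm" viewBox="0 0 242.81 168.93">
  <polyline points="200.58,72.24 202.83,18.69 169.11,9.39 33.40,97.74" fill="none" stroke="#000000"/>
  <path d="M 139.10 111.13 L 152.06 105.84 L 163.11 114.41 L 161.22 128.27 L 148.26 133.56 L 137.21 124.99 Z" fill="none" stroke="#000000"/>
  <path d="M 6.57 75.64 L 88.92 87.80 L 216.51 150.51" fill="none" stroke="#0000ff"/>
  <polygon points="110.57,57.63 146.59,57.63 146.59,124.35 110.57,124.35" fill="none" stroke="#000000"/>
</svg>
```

; Generated by LaserGRBL
G21
G90
G00 X200.58 Y96.69
M3 S395
G1 X202.83 Y150.24 F1944
G1 X169.11 Y159.54 F1944
G1 X33.40 Y71.19 F1944
M5
G00 X139.10 Y57.80
M3 S395
G1 X152.06 Y63.09 F1944
G1 X163.11 Y54.52 F1944
G1 X161.22 Y40.66 F1944
G1 X148.26 Y35.37 F1944
G1 X137.21 Y43.94 F1944
G1 X139.10 Y57.80 F1944
M5
G00 X6.57 Y93.29
M3 S221
G1 X88.92 Y81.13 F3920
G1 X216.51 Y18.42 F3920
M5
G00 X110.57 Y111.30
M3 S395
G1 X146.59 Y111.30 F1944
G1 X146.59 Y44.58 F1944
G1 X110.57 Y44.58 F1944
G1 X110.57 Y111.30 F1944
M5
G00 X0.00 Y0.00

1 u = 1 mm; y_m = 168.93 − y.

[1] `<polyline>` open polyline, #000000→score S395 F1944: (200.58,96.69) → (202.83,150.24) → (169.11,159.54) → (33.40,71.19)

[2] `<path>` regular polygon, #000000→score S395 F1944: (139.10,57.80) → (152.06,63.09) → (163.11,54.52) → (161.22,40.66) → (148.26,35.37) → (137.21,43.94) → (139.10,57.80) (closed)

[3] `<path>` open polyline, #0000ff→engrave S221 F3920: (6.57,93.29) → (88.92,81.13) → (216.51,18.42)

[4] `<polygon>` rectangle, #000000→score S395 F1944: (110.57,111.30) → (146.59,111.30) → (146.59,44.58) → (110.57,44.58) → (110.57,111.30) (closed)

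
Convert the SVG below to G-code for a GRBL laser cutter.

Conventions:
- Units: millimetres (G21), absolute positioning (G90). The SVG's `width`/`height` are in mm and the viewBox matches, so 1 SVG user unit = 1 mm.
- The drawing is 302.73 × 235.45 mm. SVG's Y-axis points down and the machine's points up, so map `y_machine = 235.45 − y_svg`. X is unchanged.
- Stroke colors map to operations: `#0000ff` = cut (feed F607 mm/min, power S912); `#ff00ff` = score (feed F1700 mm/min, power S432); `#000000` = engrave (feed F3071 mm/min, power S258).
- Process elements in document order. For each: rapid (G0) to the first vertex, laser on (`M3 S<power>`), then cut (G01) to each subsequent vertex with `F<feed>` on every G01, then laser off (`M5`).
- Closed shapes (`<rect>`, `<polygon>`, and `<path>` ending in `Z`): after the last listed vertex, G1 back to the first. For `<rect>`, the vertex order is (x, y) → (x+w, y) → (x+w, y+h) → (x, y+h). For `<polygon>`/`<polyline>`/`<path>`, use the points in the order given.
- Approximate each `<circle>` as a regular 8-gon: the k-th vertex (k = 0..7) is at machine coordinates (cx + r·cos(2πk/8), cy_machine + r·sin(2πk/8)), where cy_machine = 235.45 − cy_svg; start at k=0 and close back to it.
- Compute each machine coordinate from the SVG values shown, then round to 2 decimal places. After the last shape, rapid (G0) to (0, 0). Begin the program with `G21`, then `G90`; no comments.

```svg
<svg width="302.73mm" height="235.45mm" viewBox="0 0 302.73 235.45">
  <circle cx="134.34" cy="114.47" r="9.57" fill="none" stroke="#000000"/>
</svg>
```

G21
G90
G0 X143.91 Y120.98
M3 S258
G01 X141.11 Y127.75 F3071
G01 X134.34 Y130.55 F3071
G01 X127.57 Y127.75 F3071
G01 X124.77 Y120.98 F3071
G01 X127.57 Y114.21 F3071
G01 X134.34 Y111.41 F3071
G01 X141.11 Y114.21 F3071
G01 X143.91 Y120.98 F3071
M5
G0 X0.00 Y0.00

1 u = 1 mm; y_m = 235.45 − y.

[1] `<circle>` circle, #000000→engrave S258 F3071: (143.91,120.98) → (141.11,127.75) → (134.34,130.55) → (127.57,127.75) → (124.77,120.98) → (127.57,114.21) → (134.34,111.41) → (141.11,114.21) → (143.91,120.98) (closed)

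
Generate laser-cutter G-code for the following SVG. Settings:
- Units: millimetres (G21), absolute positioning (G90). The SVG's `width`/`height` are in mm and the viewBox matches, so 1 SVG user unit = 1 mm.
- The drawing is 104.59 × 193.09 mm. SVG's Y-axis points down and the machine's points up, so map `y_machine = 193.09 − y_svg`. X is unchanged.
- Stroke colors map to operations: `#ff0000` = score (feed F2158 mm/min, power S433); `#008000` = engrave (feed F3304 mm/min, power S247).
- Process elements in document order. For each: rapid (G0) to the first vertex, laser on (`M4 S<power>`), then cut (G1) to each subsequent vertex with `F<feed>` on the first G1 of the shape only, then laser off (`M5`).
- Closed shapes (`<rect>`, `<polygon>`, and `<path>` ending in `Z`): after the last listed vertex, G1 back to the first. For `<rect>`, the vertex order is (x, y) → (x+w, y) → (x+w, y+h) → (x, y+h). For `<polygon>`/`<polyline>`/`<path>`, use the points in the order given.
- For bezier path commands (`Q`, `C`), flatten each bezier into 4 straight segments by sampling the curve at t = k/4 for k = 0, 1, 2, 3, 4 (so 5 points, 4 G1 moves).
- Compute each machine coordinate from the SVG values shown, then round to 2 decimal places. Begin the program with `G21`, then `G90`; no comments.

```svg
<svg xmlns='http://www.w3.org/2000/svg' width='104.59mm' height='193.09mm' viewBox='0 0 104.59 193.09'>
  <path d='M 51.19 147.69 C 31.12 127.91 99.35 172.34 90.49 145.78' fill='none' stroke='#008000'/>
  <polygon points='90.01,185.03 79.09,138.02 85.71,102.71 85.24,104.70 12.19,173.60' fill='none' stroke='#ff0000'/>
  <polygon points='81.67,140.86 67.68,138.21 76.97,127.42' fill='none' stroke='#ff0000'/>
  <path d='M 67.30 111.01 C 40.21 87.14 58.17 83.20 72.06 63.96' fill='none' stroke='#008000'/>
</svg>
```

1 u = 1 mm; y_m = 193.09 − y.

[1] `<path>` cubic bezier, #008000→engrave S247 F3304: (51.19,45.40) → (50.11,50.31) → (66.64,43.81) → (85.26,38.59) → (90.49,47.31)

[2] `<polygon>` closed polygon, #ff0000→score S433 F2158: (90.01,8.06) → (79.09,55.07) → (85.71,90.38) → (85.24,88.39) → (12.19,19.49) → (90.01,8.06) (closed)

[3] `<polygon>` regular polygon, #ff0000→score S433 F2158: (81.67,52.23) → (67.68,54.88) → (76.97,65.67) → (81.67,52.23) (closed)

[4] `<path>` cubic bezier, #008000→engrave S247 F3304: (67.30,82.08) → (54.66,96.80) → (54.31,107.34) → (61.65,117.02) → (72.06,129.13)

G21
G90
G0 X51.19 Y45.40
M4 S247
G1 X50.11 Y50.31 F3304
G1 X66.64 Y43.81
G1 X85.26 Y38.59
G1 X90.49 Y47.31
M5
G0 X90.01 Y8.06
M4 S433
G1 X79.09 Y55.07 F2158
G1 X85.71 Y90.38
G1 X85.24 Y88.39
G1 X12.19 Y19.49
G1 X90.01 Y8.06
M5
G0 X81.67 Y52.23
M4 S433
G1 X67.68 Y54.88 F2158
G1 X76.97 Y65.67
G1 X81.67 Y52.23
M5
G0 X67.30 Y82.08
M4 S247
G1 X54.66 Y96.80 F3304
G1 X54.31 Y107.34
G1 X61.65 Y117.02
G1 X72.06 Y129.13
M5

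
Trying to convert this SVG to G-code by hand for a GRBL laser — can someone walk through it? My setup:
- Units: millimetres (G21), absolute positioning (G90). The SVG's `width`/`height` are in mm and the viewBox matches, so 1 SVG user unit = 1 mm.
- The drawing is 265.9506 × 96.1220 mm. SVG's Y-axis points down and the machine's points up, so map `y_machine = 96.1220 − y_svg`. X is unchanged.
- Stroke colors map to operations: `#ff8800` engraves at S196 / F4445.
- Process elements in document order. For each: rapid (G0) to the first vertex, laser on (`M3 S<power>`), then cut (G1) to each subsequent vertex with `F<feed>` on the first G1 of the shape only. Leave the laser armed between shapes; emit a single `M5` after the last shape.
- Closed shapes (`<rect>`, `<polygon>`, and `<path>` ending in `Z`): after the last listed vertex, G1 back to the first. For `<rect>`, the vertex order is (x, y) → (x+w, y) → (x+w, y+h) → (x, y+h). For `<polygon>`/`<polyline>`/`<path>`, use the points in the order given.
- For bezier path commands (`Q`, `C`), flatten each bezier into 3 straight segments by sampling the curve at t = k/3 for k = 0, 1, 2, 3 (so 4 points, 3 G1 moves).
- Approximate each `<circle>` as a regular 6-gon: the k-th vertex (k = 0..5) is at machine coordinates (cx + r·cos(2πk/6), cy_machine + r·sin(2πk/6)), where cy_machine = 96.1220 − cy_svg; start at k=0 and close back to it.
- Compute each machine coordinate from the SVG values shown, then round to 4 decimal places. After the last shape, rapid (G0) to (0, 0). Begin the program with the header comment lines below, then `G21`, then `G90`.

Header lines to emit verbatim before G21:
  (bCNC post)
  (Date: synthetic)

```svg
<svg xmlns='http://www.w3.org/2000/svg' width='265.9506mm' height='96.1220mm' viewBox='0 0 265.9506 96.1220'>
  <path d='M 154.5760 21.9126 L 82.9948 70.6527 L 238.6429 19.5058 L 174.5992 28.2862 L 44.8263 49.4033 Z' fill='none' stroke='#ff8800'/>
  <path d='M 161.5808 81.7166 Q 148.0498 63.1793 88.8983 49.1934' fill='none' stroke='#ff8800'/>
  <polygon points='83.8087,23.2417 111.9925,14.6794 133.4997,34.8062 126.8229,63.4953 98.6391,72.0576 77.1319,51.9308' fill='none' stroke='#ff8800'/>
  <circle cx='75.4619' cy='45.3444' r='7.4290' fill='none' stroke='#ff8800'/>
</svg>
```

viewBox `0 0 265.9506 96.1220` with mm width/height → 1 unit = 1 mm. Flip: y_m = 96.1220 − y_svg.

**Shape 1** — `<path>` closed polygon, stroke `#ff8800` → engrave (S196, F4445). Machine vertices: (154.5760,74.2094) → (82.9948,25.4693) → (238.6429,76.6162) → (174.5992,67.8358) → (44.8263,46.7187) → (154.5760,74.2094). Closed: final G1 returns to the first vertex.

**Shape 2** — `<path>` quadratic bezier, stroke `#ff8800` → engrave (S196, F4445). Control points (SVG): P0=(161.5808,81.7166), P1=(148.0498,63.1793), P2=(88.8983,49.1934); sampled at t=k/3. Machine vertices: (161.5808,14.4054) → (147.4912,26.2579) → (123.2637,37.0990) → (88.8983,46.9286). Open path.

**Shape 3** — `<polygon>` regular polygon, stroke `#ff8800` → engrave (S196, F4445). Machine vertices: (83.8087,72.8803) → (111.9925,81.4426) → (133.4997,61.3158) → (126.8229,32.6267) → (98.6391,24.0644) → (77.1319,44.1912) → (83.8087,72.8803). Closed: final G1 returns to the first vertex.

**Shape 4** — `<circle>` circle, stroke `#ff8800` → engrave (S196, F4445). Machine vertices: (82.8909,50.7776) → (79.1764,57.2113) → (71.7474,57.2113) → (68.0329,50.7776) → (71.7474,44.3439) → (79.1764,44.3439) → (82.8909,50.7776). Closed: final G1 returns to the first vertex.

(bCNC post)
(Date: synthetic)
G21
G90
G0 X154.5760 Y74.2094
M3 S196
G1 X82.9948 Y25.4693 F4445
G1 X238.6429 Y76.6162
G1 X174.5992 Y67.8358
G1 X44.8263 Y46.7187
G1 X154.5760 Y74.2094
G0 X161.5808 Y14.4054
M3 S196
G1 X147.4912 Y26.2579 F4445
G1 X123.2637 Y37.0990
G1 X88.8983 Y46.9286
G0 X83.8087 Y72.8803
M3 S196
G1 X111.9925 Y81.4426 F4445
G1 X133.4997 Y61.3158
G1 X126.8229 Y32.6267
G1 X98.6391 Y24.0644
G1 X77.1319 Y44.1912
G1 X83.8087 Y72.8803
G0 X82.8909 Y50.7776
M3 S196
G1 X79.1764 Y57.2113 F4445
G1 X71.7474 Y57.2113
G1 X68.0329 Y50.7776
G1 X71.7474 Y44.3439
G1 X79.1764 Y44.3439
G1 X82.8909 Y50.7776
M5
G0 X0.0000 Y0.0000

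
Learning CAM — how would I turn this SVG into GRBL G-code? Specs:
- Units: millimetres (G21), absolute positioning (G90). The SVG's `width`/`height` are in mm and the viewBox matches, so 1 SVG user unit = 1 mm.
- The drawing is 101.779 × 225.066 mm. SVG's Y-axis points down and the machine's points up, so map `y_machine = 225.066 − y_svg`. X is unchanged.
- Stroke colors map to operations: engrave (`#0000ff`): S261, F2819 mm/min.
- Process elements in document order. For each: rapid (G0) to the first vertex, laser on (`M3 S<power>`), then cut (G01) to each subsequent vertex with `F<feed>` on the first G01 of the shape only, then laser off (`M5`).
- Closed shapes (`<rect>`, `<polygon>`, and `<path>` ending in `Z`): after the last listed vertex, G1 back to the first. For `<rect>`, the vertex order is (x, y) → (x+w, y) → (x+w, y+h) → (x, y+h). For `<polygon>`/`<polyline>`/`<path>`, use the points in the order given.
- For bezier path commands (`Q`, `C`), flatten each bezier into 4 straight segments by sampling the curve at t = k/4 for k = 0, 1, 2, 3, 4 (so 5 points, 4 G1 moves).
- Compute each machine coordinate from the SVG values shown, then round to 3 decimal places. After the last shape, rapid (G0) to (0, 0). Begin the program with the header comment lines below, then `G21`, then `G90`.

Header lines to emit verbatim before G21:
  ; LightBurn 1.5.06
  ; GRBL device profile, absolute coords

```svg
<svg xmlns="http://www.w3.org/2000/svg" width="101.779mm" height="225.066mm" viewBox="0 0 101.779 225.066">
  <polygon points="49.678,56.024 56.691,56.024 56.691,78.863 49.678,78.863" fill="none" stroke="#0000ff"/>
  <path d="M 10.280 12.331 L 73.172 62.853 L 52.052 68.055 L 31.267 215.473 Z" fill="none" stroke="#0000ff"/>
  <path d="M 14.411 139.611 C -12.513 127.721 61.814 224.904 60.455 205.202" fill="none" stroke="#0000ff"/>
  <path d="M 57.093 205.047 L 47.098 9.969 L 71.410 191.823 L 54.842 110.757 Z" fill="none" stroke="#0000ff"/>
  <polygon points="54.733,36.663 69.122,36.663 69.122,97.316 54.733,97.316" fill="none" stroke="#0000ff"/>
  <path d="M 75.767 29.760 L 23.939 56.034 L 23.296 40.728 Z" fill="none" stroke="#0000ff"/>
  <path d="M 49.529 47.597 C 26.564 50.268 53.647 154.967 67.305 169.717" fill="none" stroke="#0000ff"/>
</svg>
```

; LightBurn 1.5.06
; GRBL device profile, absolute coords
G21
G90
G0 X49.678 Y169.042
M3 S261
G01 X56.691 Y169.042 F2819
G01 X56.691 Y146.203
G01 X49.678 Y146.203
G01 X49.678 Y169.042
M5
G0 X10.280 Y212.735
M3 S261
G01 X73.172 Y162.213 F2819
G01 X52.052 Y157.011
G01 X31.267 Y9.593
G01 X10.280 Y212.735
M5
G0 X14.411 Y85.455
M3 S261
G01 X10.438 Y77.452 F2819
G01 X27.846 Y49.730
G01 X50.048 Y23.473
G01 X60.455 Y19.864
M5
G0 X57.093 Y20.019
M3 S261
G01 X47.098 Y215.097 F2819
G01 X71.410 Y33.243
G01 X54.842 Y114.309
G01 X57.093 Y20.019
M5
G0 X54.733 Y188.403
M3 S261
G01 X69.122 Y188.403 F2819
G01 X69.122 Y127.750
G01 X54.733 Y127.750
G01 X54.733 Y188.403
M5
G0 X75.767 Y195.306
M3 S261
G01 X23.939 Y169.032 F2819
G01 X23.296 Y184.338
G01 X75.767 Y195.306
M5
G0 X49.529 Y177.469
M3 S261
G01 X40.697 Y159.335 F2819
G01 X44.683 Y120.939
G01 X55.536 Y80.277
G01 X67.305 Y55.349
M5
G0 X0.000 Y0.000

Since the viewBox matches the mm dimensions, user units are millimetres directly. The only transform is the Y-flip y_m = 225.066 − y_svg.

Shape 1 is a rectangle drawn with `<polygon>`. Its stroke #0000ff means engrave at S261, F2819. After flipping Y the toolpath is (49.678,169.042) → (56.691,169.042) → (56.691,146.203) → (49.678,146.203) → (49.678,169.042), returning to the start.

Shape 2 is a closed polygon drawn with `<path>`. Its stroke #0000ff means engrave at S261, F2819. After flipping Y the toolpath is (10.280,212.735) → (73.172,162.213) → (52.052,157.011) → (31.267,9.593) → (10.280,212.735), returning to the start.

Shape 3 is a cubic bezier drawn with `<path>`. Its stroke #0000ff means engrave at S261, F2819. After flipping Y the toolpath is (14.411,85.455) → (10.438,77.452) → (27.846,49.730) → (50.048,23.473) → (60.455,19.864).

Shape 4 is a closed polygon drawn with `<path>`. Its stroke #0000ff means engrave at S261, F2819. After flipping Y the toolpath is (57.093,20.019) → (47.098,215.097) → (71.410,33.243) → (54.842,114.309) → (57.093,20.019), returning to the start.

Shape 5 is a rectangle drawn with `<polygon>`. Its stroke #0000ff means engrave at S261, F2819. After flipping Y the toolpath is (54.733,188.403) → (69.122,188.403) → (69.122,127.750) → (54.733,127.750) → (54.733,188.403), returning to the start.

Shape 6 is a closed polygon drawn with `<path>`. Its stroke #0000ff means engrave at S261, F2819. After flipping Y the toolpath is (75.767,195.306) → (23.939,169.032) → (23.296,184.338) → (75.767,195.306), returning to the start.

Shape 7 is a cubic bezier drawn with `<path>`. Its stroke #0000ff means engrave at S261, F2819. After flipping Y the toolpath is (49.529,177.469) → (40.697,159.335) → (44.683,120.939) → (55.536,80.277) → (67.305,55.349).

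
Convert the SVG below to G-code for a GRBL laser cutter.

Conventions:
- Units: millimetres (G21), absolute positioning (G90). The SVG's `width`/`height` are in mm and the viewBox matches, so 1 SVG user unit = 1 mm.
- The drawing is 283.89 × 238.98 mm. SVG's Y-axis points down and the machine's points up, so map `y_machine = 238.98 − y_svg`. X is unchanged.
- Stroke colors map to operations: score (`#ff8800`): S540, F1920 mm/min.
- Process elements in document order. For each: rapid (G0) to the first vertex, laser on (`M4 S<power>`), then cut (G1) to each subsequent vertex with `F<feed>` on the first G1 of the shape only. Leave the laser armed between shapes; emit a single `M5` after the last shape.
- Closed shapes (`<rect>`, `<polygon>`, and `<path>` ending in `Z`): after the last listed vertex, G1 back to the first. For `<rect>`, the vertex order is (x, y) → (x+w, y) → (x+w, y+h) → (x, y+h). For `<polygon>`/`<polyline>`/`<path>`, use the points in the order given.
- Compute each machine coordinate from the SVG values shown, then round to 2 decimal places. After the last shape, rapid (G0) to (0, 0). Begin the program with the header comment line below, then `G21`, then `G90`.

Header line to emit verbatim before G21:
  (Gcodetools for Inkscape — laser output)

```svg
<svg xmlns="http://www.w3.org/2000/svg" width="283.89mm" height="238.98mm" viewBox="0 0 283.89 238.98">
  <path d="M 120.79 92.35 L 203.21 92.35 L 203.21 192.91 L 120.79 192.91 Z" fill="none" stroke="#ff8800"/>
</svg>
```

(Gcodetools for Inkscape — laser output)
G21
G90
G0 X120.79 Y146.63
M4 S540
G1 X203.21 Y146.63 F1920
G1 X203.21 Y46.07
G1 X120.79 Y46.07
G1 X120.79 Y146.63
M5
G0 X0.00 Y0.00

Since the viewBox matches the mm dimensions, user units are millimetres directly. The only transform is the Y-flip y_m = 238.98 − y_svg.

Shape 1 is a rectangle drawn with `<path>`. Its stroke #ff8800 means score at S540, F1920. After flipping Y the toolpath is (120.79,146.63) → (203.21,146.63) → (203.21,46.07) → (120.79,46.07) → (120.79,146.63), returning to the start.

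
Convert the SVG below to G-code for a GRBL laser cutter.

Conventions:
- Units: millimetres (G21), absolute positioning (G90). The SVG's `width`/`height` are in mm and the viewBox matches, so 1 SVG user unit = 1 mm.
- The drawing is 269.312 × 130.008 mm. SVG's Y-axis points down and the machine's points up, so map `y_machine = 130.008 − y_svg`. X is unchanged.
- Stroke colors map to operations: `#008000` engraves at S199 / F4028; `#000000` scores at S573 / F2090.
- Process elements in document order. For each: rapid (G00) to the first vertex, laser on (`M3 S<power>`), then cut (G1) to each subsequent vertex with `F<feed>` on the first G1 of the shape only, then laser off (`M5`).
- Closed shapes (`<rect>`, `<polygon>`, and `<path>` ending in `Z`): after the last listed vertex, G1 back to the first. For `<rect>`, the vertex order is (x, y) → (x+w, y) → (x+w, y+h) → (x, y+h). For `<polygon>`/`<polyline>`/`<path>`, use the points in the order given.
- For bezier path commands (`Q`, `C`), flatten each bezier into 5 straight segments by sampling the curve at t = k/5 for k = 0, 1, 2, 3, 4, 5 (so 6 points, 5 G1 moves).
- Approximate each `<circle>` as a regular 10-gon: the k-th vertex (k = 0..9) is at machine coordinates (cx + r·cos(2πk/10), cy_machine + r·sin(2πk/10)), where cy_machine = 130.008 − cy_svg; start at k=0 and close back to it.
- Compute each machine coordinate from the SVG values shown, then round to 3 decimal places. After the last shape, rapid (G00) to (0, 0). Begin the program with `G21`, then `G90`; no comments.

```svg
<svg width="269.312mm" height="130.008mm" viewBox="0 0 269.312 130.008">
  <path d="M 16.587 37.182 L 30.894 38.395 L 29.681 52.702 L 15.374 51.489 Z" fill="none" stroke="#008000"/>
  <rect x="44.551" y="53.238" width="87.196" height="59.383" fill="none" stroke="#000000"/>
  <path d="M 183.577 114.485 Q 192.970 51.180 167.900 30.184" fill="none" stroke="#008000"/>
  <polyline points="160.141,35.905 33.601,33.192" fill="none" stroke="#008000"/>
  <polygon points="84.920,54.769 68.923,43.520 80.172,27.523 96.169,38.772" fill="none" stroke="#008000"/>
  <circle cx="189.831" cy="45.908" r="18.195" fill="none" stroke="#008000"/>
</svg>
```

G21
G90
G00 X16.587 Y92.826
M3 S199
G1 X30.894 Y91.613 F4028
G1 X29.681 Y77.306
G1 X15.374 Y78.519
G1 X16.587 Y92.826
M5
G00 X44.551 Y76.770
M3 S573
G1 X131.747 Y76.770 F2090
G1 X131.747 Y17.387
G1 X44.551 Y17.387
G1 X44.551 Y76.770
M5
G00 X183.577 Y15.523
M3 S199
G1 X185.956 Y39.153 F4028
G1 X185.577 Y59.398
G1 X182.442 Y76.258
G1 X176.549 Y89.733
G1 X167.900 Y99.824
M5
G00 X160.141 Y94.103
M3 S199
G1 X33.601 Y96.816 F4028
M5
G00 X84.920 Y75.239
M3 S199
G1 X68.923 Y86.488 F4028
G1 X80.172 Y102.485
G1 X96.169 Y91.236
G1 X84.920 Y75.239
M5
G00 X208.026 Y84.100
M3 S199
G1 X204.551 Y94.795 F4028
G1 X195.454 Y101.404
G1 X184.208 Y101.404
G1 X175.111 Y94.795
G1 X171.636 Y84.100
G1 X175.111 Y73.405
G1 X184.208 Y66.796
G1 X195.454 Y66.796
G1 X204.551 Y73.405
G1 X208.026 Y84.100
M5
G00 X0.000 Y0.000

viewBox `0 0 269.312 130.008` with mm width/height → 1 unit = 1 mm. Flip: y_m = 130.008 − y_svg.

**Shape 1** — `<path>` regular polygon, stroke `#008000` → engrave (S199, F4028). Machine vertices: (16.587,92.826) → (30.894,91.613) → (29.681,77.306) → (15.374,78.519) → (16.587,92.826). Closed: final G1 returns to the first vertex.

**Shape 2** — `<rect>` rectangle, stroke `#000000` → score (S573, F2090). Machine vertices: (44.551,76.770) → (131.747,76.770) → (131.747,17.387) → (44.551,17.387) → (44.551,76.770). Closed: final G1 returns to the first vertex.

**Shape 3** — `<path>` quadratic bezier, stroke `#008000` → engrave (S199, F4028). Control points (SVG): P0=(183.577,114.485), P1=(192.970,51.180), P2=(167.900,30.184); sampled at t=k/5. Machine vertices: (183.577,15.523) → (185.956,39.153) → (185.577,59.398) → (182.442,76.258) → (176.549,89.733) → (167.900,99.824). Open path.

**Shape 4** — `<polyline>` line segment, stroke `#008000` → engrave (S199, F4028). Machine vertices: (160.141,94.103) → (33.601,96.816). Open path.

**Shape 5** — `<polygon>` regular polygon, stroke `#008000` → engrave (S199, F4028). Machine vertices: (84.920,75.239) → (68.923,86.488) → (80.172,102.485) → (96.169,91.236) → (84.920,75.239). Closed: final G1 returns to the first vertex.

**Shape 6** — `<circle>` circle, stroke `#008000` → engrave (S199, F4028). Machine vertices: (208.026,84.100) → (204.551,94.795) → (195.454,101.404) → (184.208,101.404) → (175.111,94.795) → (171.636,84.100) → (175.111,73.405) → (184.208,66.796) → (195.454,66.796) → (204.551,73.405) → (208.026,84.100). Closed: final G1 returns to the first vertex.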